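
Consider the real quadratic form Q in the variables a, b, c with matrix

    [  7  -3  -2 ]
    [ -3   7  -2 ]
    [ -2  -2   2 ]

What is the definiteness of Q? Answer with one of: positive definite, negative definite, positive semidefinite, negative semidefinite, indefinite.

positive semidefinite

Congruent diagonalization of A (simultaneous row and column reduction) yields pivots 7, 40/7, 0.
That gives 2 positive, 1 zero pivots.
Hence Q is positive semidefinite.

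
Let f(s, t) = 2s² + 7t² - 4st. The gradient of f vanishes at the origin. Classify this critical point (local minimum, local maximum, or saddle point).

The Hessian at the origin is H = [[4, -4], [-4, 14]].
det H = 4·14 − (-4)² = 40 > 0 and H[1,1] = 4 > 0, so H is positive definite.
Therefore the origin is a local minimum.

local minimum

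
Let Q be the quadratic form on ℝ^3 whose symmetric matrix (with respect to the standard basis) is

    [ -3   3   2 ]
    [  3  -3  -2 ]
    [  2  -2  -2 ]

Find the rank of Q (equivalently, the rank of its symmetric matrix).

Congruent diagonalization of A (simultaneous row and column reduction) yields pivots -3, 0, -2/3.
So there are 2 negative, 1 zero pivots.
The rank is the number of nonzero pivots: 2.

2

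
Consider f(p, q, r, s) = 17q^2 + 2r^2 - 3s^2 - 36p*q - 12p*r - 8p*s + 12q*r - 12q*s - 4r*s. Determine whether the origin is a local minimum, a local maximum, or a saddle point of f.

saddle point

The Hessian at the origin is H = [[0, -36, -12, -8], [-36, 34, 12, -12], [-12, 12, 4, -4], [-8, -12, -4, -6]].
H is indefinite, so the origin is a saddle point.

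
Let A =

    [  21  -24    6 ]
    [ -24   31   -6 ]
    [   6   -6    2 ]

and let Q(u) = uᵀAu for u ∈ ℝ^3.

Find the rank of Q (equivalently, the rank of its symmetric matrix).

Row-reducing A symmetrically gives the diagonal entries 21, 25/7, 2/25.
So there are 3 positive pivots.
The rank is the number of nonzero pivots: 3.

3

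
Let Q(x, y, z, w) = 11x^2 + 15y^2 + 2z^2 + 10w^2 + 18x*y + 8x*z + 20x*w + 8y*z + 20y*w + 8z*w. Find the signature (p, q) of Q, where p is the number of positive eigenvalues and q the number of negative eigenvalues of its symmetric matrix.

(4, 0)

The associated matrix is A = [[11, 9, 4, 10], [9, 15, 4, 10], [4, 4, 2, 4], [10, 10, 4, 10]].
Applying the same elementary operations to the rows and columns of A produces a congruent diagonal matrix with entries 11, 84/11, 10/21, 2/5.
Counting signs: 4 positive.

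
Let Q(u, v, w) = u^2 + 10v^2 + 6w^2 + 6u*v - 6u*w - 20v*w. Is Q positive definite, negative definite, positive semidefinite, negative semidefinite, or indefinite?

indefinite

The symmetric matrix is A = [[1, 3, -3], [3, 10, -10], [-3, -10, 6]].
An LDLᵀ factorisation of A has diagonal entries 1, 1, -4.
That gives 2 positive, 1 negative pivots.
Hence Q is indefinite.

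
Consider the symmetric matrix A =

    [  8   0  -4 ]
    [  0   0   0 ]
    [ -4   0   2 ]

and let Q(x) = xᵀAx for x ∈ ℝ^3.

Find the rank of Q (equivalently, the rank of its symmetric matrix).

1

Row-reducing A symmetrically gives the diagonal entries 8, 0, 0.
That gives 1 positive, 2 zero pivots.
The rank is the number of nonzero pivots: 1.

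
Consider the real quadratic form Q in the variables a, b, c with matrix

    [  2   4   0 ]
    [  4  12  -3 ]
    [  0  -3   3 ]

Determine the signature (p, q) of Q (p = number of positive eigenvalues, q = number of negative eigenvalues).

Row-reducing A symmetrically gives the diagonal entries 2, 4, 3/4.
That gives 3 positive pivots.

(3, 0)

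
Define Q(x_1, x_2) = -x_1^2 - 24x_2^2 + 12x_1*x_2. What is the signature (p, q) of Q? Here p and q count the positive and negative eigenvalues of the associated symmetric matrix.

The associated matrix is A = [[-1, 6], [6, -24]].
Row-reducing A symmetrically gives the diagonal entries -1, 12.
So there are 1 positive, 1 negative pivots.

(1, 1)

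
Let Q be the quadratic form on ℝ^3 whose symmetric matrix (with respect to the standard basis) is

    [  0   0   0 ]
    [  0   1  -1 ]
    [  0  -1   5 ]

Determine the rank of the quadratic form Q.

2

Row-reducing A symmetrically gives the diagonal entries 0, 1, 4.
So there are 2 positive, 1 zero pivots.
The rank is the number of nonzero pivots: 2.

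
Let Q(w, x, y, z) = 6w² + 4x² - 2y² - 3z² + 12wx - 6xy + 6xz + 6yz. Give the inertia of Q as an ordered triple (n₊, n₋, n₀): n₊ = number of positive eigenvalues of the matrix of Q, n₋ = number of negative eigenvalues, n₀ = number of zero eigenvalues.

(3, 1, 0)

The associated matrix is A = [[6, 6, 0, 0], [6, 4, -3, 3], [0, -3, -2, 3], [0, 3, 3, -3]].
Row-reducing A symmetrically gives the diagonal entries 6, -2, 5/2, 3/5.
So there are 3 positive, 1 negative pivots.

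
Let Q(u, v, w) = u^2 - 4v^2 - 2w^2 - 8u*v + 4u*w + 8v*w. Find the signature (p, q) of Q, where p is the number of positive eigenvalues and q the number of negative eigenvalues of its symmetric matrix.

(2, 1)

Write A = [[1, -4, 2], [-4, -4, 4], [2, 4, -2]].
Symmetric row and column elimination reduces A to a congruent diagonal form with pivots 1, -20, 6/5.
So there are 2 positive, 1 negative pivots.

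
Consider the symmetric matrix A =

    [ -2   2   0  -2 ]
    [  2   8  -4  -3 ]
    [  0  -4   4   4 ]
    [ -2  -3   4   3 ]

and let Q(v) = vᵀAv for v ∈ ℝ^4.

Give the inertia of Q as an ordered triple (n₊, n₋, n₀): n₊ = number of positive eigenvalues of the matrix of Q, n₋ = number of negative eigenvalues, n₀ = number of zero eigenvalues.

(3, 1, 0)

An LDLᵀ factorisation of A has diagonal entries -2, 10, 12/5, 5/6.
So there are 3 positive, 1 negative pivots.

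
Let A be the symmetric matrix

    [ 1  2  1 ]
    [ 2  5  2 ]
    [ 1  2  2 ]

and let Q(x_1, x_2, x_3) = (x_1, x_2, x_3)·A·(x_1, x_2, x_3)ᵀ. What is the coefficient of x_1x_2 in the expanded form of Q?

4

The coefficient of x_1x_2 is A[1,2] + A[2,1] = 2·2 = 4.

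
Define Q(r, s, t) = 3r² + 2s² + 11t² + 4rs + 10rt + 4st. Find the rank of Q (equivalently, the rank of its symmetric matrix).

2

The associated matrix is A = [[3, 2, 5], [2, 2, 2], [5, 2, 11]].
Applying the same elementary operations to the rows and columns of A produces a congruent diagonal matrix with entries 3, 2/3, 0.
So there are 2 positive, 1 zero pivots.
The rank is the number of nonzero pivots: 2.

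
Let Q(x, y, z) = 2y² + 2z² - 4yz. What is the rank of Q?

1

The associated matrix is A = [[0, 0, 0], [0, 2, -2], [0, -2, 2]].
Applying the same elementary operations to the rows and columns of A produces a congruent diagonal matrix with entries 0, 2, 0.
Counting signs: 1 positive, 2 zero.
The rank is the number of nonzero pivots: 1.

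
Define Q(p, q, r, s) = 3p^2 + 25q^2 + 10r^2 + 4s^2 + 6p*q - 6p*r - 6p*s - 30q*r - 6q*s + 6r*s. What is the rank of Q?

4

The associated matrix is A = [[3, 3, -3, -3], [3, 25, -15, -3], [-3, -15, 10, 3], [-3, -3, 3, 4]].
Congruent diagonalization of A (simultaneous row and column reduction) yields pivots 3, 22, 5/11, 1.
Counting signs: 4 positive.
The rank is the number of nonzero pivots: 4.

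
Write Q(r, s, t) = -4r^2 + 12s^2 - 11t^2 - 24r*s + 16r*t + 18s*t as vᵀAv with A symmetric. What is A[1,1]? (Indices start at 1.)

-4

The coefficient of r^2 in Q is -4, and that is exactly A[1,1].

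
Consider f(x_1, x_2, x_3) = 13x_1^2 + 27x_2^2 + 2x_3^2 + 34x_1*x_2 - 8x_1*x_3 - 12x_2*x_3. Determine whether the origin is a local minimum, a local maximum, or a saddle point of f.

The Hessian at the origin is H = [[26, 34, -8], [34, 54, -12], [-8, -12, 4]].
Applying the same elementary operations to the rows and columns of H produces a congruent diagonal matrix with entries 26, 124/13, 40/31.
Counting signs: 3 positive.
H is positive definite, so the origin is a strict local minimum.

local minimum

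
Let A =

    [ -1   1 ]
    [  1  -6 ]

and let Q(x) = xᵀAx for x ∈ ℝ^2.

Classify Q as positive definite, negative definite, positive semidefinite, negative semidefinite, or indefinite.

Leading principal minors: Δ_1 = -1, Δ_2 = 5.
The signs alternate starting with Δ_1 < 0, so by Sylvester's criterion Q is negative definite.

negative definite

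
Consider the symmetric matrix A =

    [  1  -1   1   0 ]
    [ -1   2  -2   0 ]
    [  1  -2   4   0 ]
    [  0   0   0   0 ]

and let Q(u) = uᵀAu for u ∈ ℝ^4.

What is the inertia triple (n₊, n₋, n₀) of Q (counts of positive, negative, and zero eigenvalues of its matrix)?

Congruent diagonalization of A (simultaneous row and column reduction) yields pivots 1, 1, 2, 0.
So there are 3 positive, 1 zero pivots.

(3, 0, 1)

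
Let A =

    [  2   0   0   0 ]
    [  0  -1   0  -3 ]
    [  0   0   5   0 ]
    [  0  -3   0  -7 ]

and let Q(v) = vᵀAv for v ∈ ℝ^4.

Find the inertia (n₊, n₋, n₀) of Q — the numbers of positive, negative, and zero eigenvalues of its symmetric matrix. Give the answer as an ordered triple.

(3, 1, 0)

An LDLᵀ factorisation of A has diagonal entries 2, -1, 5, 2.
That gives 3 positive, 1 negative pivots.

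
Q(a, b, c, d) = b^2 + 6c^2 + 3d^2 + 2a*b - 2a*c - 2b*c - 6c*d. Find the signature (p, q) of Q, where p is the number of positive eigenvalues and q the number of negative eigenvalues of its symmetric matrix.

(3, 1)

The symmetric matrix is A = [[0, 1, -1, 0], [1, 1, -1, 0], [-1, -1, 6, -3], [0, 0, -3, 3]].
By Sylvester's law of inertia any congruent diagonalization of A has 3 positive, 1 negative and 0 zero entries.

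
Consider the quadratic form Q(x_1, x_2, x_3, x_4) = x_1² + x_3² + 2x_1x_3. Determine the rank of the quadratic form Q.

Write A = [[1, 0, 1, 0], [0, 0, 0, 0], [1, 0, 1, 0], [0, 0, 0, 0]].
Symmetric row and column elimination reduces A to a congruent diagonal form with pivots 1, 0, 0, 0.
So there are 1 positive, 3 zero pivots.
The rank is the number of nonzero pivots: 1.

1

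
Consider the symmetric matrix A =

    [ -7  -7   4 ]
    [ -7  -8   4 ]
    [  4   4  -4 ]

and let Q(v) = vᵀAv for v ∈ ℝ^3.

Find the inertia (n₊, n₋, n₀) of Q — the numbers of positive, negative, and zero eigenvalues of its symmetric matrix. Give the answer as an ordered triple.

Row-reducing A symmetrically gives the diagonal entries -7, -1, -12/7.
That gives 3 negative pivots.

(0, 3, 0)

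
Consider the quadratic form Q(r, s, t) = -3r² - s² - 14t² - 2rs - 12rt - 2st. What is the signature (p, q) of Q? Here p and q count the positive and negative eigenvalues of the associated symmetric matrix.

The associated matrix is A = [[-3, -1, -6], [-1, -1, -1], [-6, -1, -14]].
Row-reducing A symmetrically gives the diagonal entries -3, -2/3, -1/2.
That gives 3 negative pivots.

(0, 3)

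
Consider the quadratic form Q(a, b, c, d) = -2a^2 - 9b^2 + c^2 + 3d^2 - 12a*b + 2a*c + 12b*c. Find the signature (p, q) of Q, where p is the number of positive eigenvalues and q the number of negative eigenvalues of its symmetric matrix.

(3, 1)

Write A = [[-2, -6, 1, 0], [-6, -9, 6, 0], [1, 6, 1, 0], [0, 0, 0, 3]].
An LDLᵀ factorisation of A has diagonal entries -2, 9, 1/2, 3.
Counting signs: 3 positive, 1 negative.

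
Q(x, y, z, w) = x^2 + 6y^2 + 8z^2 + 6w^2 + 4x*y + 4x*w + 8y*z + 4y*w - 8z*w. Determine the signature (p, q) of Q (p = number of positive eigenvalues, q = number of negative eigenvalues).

(2, 0)

Write A = [[1, 2, 0, 2], [2, 6, 4, 2], [0, 4, 8, -4], [2, 2, -4, 6]].
Congruent diagonalization of A (simultaneous row and column reduction) yields pivots 1, 2, 0, 0.
That gives 2 positive, 2 zero pivots.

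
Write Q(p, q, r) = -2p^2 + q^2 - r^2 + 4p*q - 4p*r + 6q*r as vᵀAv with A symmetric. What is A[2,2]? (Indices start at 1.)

The coefficient of q^2 in Q is 1, and that is exactly A[2,2].

1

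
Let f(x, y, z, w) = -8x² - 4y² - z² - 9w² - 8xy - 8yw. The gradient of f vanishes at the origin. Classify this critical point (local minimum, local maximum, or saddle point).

The Hessian at the origin is H = [[-16, -8, 0, 0], [-8, -8, 0, -8], [0, 0, -2, 0], [0, -8, 0, -18]].
An LDLᵀ factorisation of H has diagonal entries -16, -4, -2, -2.
That gives 4 negative pivots.
H is negative definite, so the origin is a strict local maximum.

local maximum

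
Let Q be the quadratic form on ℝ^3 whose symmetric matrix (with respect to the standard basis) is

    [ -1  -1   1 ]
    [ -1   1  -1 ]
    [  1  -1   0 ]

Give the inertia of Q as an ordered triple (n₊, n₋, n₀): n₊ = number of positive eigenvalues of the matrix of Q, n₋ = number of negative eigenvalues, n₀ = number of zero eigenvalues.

(1, 2, 0)

Congruent diagonalization of A (simultaneous row and column reduction) yields pivots -1, 2, -1.
That gives 1 positive, 2 negative pivots.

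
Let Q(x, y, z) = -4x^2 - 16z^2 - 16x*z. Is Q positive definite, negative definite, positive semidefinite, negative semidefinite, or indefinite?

negative semidefinite

The symmetric matrix is A = [[-4, 0, -8], [0, 0, 0], [-8, 0, -16]].
Row-reducing A symmetrically gives the diagonal entries -4, 0, 0.
Counting signs: 1 negative, 2 zero.
Hence Q is negative semidefinite.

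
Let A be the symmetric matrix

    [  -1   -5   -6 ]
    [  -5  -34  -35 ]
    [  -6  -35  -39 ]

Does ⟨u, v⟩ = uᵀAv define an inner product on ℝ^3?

no

Applying the same elementary operations to the rows and columns of A produces a congruent diagonal matrix with entries -1, -9, -2/9.
So there are 3 negative pivots.
Hence Q is negative definite.
⟨·,·⟩ is an inner product exactly when A is positive definite.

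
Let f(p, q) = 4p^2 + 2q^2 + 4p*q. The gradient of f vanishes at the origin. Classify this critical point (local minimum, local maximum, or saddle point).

The Hessian at the origin is H = [[8, 4], [4, 4]].
det H = 8·4 − (4)² = 16 > 0 and H[1,1] = 8 > 0, so H is positive definite.
Therefore the origin is a local minimum.

local minimum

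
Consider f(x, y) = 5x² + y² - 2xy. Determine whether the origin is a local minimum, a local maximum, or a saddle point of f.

local minimum

The Hessian at the origin is H = [[10, -2], [-2, 2]].
det H = 10·2 − (-2)² = 16 > 0 and H[1,1] = 10 > 0, so H is positive definite.
Therefore the origin is a local minimum.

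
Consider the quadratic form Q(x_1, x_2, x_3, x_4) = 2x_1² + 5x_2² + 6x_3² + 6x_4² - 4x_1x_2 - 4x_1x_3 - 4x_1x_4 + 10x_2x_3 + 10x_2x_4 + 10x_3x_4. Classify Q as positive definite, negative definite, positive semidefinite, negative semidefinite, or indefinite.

positive definite

Write A = [[2, -2, -2, -2], [-2, 5, 5, 5], [-2, 5, 6, 5], [-2, 5, 5, 6]].
Congruent diagonalization of A (simultaneous row and column reduction) yields pivots 2, 3, 1, 1.
Counting signs: 4 positive.
Hence Q is positive definite.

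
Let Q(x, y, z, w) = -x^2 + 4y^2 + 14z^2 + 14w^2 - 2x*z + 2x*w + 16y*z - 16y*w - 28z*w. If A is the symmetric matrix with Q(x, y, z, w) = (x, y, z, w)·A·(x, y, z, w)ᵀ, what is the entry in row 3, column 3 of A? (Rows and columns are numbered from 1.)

14

The coefficient of z^2 in Q is 14, and that is exactly A[3,3].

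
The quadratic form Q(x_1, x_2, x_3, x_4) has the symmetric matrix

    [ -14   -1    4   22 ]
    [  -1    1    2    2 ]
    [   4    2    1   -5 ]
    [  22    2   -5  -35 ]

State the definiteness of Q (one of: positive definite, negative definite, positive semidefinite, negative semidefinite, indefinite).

indefinite

Row-reducing A symmetrically gives the diagonal entries -14, 15/14, -3/5, 0.
So there are 1 positive, 2 negative, 1 zero pivots.
Hence Q is indefinite.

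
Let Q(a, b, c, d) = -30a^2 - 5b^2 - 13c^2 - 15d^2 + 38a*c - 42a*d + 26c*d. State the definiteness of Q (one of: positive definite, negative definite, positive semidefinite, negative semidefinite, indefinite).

The symmetric matrix is A = [[-30, 0, 19, -21], [0, -5, 0, 0], [19, 0, -13, 13], [-21, 0, 13, -15]].
Applying the same elementary operations to the rows and columns of A produces a congruent diagonal matrix with entries -30, -5, -29/30, -6/29.
So there are 4 negative pivots.
Hence Q is negative definite.

negative definite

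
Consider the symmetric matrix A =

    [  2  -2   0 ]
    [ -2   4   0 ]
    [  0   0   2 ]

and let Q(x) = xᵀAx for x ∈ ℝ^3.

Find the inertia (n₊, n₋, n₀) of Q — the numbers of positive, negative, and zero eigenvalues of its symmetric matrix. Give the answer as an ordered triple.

An LDLᵀ factorisation of A has diagonal entries 2, 2, 2.
That gives 3 positive pivots.

(3, 0, 0)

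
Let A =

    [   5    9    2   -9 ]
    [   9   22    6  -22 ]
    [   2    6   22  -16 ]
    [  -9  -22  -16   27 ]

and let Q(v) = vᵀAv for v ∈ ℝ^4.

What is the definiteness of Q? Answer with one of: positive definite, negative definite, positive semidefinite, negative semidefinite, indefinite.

Leading principal minors: Δ_1 = 5, Δ_2 = 29, Δ_3 = 586, Δ_4 = 30.
All leading principal minors are positive, so by Sylvester's criterion Q is positive definite.

positive definite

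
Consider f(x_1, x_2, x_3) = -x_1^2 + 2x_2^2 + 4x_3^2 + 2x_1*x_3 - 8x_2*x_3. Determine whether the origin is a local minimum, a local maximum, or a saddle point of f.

saddle point

The Hessian at the origin is H = [[-2, 0, 2], [0, 4, -8], [2, -8, 8]].
Symmetric row and column elimination reduces H to a congruent diagonal form with pivots -2, 4, -6.
That gives 1 positive, 2 negative pivots.
H is indefinite, so the origin is a saddle point.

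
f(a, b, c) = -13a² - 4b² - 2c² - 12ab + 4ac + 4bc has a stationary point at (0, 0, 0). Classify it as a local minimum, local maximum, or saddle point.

The Hessian at the origin is H = [[-26, -12, 4], [-12, -8, 4], [4, 4, -4]].
Row-reducing H symmetrically gives the diagonal entries -26, -32/13, -3/2.
Counting signs: 3 negative.
H is negative definite, so the origin is a strict local maximum.

local maximum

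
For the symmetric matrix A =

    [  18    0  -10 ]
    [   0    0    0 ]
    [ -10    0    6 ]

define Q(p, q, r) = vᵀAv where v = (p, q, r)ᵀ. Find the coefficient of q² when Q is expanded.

The coefficient of q² is the diagonal entry A[2,2] = 0.

0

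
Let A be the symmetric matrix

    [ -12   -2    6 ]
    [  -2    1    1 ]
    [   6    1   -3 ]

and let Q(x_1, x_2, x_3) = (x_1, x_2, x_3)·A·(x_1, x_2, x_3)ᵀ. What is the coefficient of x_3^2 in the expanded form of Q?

-3

The coefficient of x_3^2 is the diagonal entry A[3,3] = -3.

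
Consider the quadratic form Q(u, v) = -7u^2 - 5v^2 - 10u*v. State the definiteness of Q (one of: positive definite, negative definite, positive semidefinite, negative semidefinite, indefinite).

The symmetric matrix of Q is A = [[-7, -5], [-5, -5]].
Leading principal minors: Δ_1 = -7, Δ_2 = 10.
The signs alternate starting with Δ_1 < 0, so by Sylvester's criterion Q is negative definite.

negative definite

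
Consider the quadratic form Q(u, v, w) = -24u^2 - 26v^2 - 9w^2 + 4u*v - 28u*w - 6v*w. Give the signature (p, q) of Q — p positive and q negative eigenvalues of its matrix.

(0, 3)

The symmetric matrix is A = [[-24, 2, -14], [2, -26, -3], [-14, -3, -9]].
An LDLᵀ factorisation of A has diagonal entries -24, -155/6, -5/31.
So there are 3 negative pivots.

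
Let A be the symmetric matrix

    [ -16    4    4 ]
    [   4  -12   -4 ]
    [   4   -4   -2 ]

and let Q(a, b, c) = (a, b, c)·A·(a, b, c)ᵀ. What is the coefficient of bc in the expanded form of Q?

-8

The coefficient of bc is A[2,3] + A[3,2] = 2·(-4) = -8.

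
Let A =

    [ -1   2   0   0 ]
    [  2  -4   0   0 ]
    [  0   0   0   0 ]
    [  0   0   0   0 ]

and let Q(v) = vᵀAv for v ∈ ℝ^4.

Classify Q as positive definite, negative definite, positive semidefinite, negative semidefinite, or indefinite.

negative semidefinite

Symmetric row and column elimination reduces A to a congruent diagonal form with pivots -1, 0, 0, 0.
Counting signs: 1 negative, 3 zero.
Hence Q is negative semidefinite.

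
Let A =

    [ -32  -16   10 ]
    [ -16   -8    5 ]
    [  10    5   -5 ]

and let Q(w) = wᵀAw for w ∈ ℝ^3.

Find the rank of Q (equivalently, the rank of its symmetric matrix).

Applying the same elementary operations to the rows and columns of A produces a congruent diagonal matrix with entries -32, 0, -15/8.
Counting signs: 2 negative, 1 zero.
The rank is the number of nonzero pivots: 2.

2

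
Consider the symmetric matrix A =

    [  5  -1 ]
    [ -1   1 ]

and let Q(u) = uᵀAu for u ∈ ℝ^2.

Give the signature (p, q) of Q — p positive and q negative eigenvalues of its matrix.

(2, 0)

Row-reducing A symmetrically gives the diagonal entries 5, 4/5.
That gives 2 positive pivots.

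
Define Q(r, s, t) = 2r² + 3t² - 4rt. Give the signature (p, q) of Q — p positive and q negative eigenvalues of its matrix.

The symmetric matrix is A = [[2, 0, -2], [0, 0, 0], [-2, 0, 3]].
Applying the same elementary operations to the rows and columns of A produces a congruent diagonal matrix with entries 2, 0, 1.
Counting signs: 2 positive, 1 zero.

(2, 0)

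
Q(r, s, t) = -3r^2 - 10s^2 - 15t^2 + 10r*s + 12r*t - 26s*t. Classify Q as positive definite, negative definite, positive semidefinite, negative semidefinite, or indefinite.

indefinite

Write A = [[-3, 5, 6], [5, -10, -13], [6, -13, -15]].
Congruent diagonalization of A (simultaneous row and column reduction) yields pivots -3, -5/3, 12/5.
Counting signs: 1 positive, 2 negative.
Hence Q is indefinite.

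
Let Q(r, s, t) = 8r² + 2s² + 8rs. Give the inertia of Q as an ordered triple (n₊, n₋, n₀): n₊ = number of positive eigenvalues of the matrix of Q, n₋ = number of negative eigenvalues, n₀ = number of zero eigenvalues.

(1, 0, 2)

The associated matrix is A = [[8, 4, 0], [4, 2, 0], [0, 0, 0]].
Applying the same elementary operations to the rows and columns of A produces a congruent diagonal matrix with entries 8, 0, 0.
So there are 1 positive, 2 zero pivots.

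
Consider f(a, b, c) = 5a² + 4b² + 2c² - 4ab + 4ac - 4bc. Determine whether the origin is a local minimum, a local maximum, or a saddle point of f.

local minimum

The Hessian at the origin is H = [[10, -4, 4], [-4, 8, -4], [4, -4, 4]].
Symmetric row and column elimination reduces H to a congruent diagonal form with pivots 10, 32/5, 3/2.
That gives 3 positive pivots.
H is positive definite, so the origin is a strict local minimum.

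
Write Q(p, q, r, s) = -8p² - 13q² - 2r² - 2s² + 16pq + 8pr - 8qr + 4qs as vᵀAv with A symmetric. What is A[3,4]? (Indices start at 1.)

0

The coefficient of r·s in Q is 0. For a symmetric A this equals A[3,4] + A[4,3] = 2·A[3,4].
So A[3,4] = 0/2 = 0.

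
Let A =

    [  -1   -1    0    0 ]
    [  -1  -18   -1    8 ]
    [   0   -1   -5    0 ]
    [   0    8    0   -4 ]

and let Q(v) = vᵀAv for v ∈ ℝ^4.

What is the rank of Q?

4

Congruent diagonalization of A (simultaneous row and column reduction) yields pivots -1, -17, -84/17, -4/21.
Counting signs: 4 negative.
The rank is the number of nonzero pivots: 4.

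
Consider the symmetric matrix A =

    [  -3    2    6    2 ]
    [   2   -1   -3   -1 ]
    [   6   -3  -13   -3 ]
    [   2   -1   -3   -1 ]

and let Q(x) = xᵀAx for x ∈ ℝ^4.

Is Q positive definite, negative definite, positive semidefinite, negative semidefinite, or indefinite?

Symmetric row and column elimination reduces A to a congruent diagonal form with pivots -3, 1/3, -4, 0.
So there are 1 positive, 2 negative, 1 zero pivots.
Hence Q is indefinite.

indefinite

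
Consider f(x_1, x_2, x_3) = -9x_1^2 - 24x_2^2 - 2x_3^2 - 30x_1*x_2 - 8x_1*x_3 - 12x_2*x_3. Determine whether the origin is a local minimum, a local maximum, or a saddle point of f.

saddle point

The Hessian at the origin is H = [[-18, -30, -8], [-30, -48, -12], [-8, -12, -4]].
Applying the same elementary operations to the rows and columns of H produces a congruent diagonal matrix with entries -18, 2, -4/3.
Counting signs: 1 positive, 2 negative.
H is indefinite, so the origin is a saddle point.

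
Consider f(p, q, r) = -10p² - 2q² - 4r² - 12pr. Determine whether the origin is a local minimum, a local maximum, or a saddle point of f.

The Hessian at the origin is H = [[-20, 0, -12], [0, -4, 0], [-12, 0, -8]].
Congruent diagonalization of H (simultaneous row and column reduction) yields pivots -20, -4, -4/5.
Counting signs: 3 negative.
H is negative definite, so the origin is a strict local maximum.

local maximum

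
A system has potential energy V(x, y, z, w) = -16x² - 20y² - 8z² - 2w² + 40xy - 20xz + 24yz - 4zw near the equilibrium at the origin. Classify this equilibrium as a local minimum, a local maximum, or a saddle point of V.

The Hessian at the origin is H = [[-32, 40, -20, 0], [40, -40, 24, 0], [-20, 24, -16, -4], [0, 0, -4, -4]].
An LDLᵀ factorisation of H has diagonal entries -32, 10, -18/5, 4/9.
That gives 2 positive, 2 negative pivots.
H is indefinite, so the origin is a saddle point.

saddle point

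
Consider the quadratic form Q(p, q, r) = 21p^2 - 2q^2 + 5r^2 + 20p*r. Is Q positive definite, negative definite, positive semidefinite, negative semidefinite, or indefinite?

indefinite

The associated matrix is A = [[21, 0, 10], [0, -2, 0], [10, 0, 5]].
Applying the same elementary operations to the rows and columns of A produces a congruent diagonal matrix with entries 21, -2, 5/21.
So there are 2 positive, 1 negative pivots.
Hence Q is indefinite.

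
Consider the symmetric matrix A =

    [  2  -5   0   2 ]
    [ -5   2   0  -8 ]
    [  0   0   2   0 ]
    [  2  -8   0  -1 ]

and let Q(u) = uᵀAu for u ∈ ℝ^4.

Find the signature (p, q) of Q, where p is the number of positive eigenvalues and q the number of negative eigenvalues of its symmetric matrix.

(2, 2)

Symmetric row and column elimination reduces A to a congruent diagonal form with pivots 2, -21/2, 2, -15/7.
Counting signs: 2 positive, 2 negative.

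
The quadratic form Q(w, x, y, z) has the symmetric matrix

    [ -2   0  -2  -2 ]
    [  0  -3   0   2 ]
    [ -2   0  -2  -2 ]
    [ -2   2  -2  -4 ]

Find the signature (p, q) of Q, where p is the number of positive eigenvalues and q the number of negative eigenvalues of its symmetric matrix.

(0, 3)

Applying the same elementary operations to the rows and columns of A produces a congruent diagonal matrix with entries -2, -3, 0, -2/3.
So there are 3 negative, 1 zero pivots.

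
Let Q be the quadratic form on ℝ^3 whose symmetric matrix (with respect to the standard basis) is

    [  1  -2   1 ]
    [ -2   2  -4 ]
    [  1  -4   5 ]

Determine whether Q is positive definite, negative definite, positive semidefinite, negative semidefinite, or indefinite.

indefinite

Row-reducing A symmetrically gives the diagonal entries 1, -2, 6.
Counting signs: 2 positive, 1 negative.
Hence Q is indefinite.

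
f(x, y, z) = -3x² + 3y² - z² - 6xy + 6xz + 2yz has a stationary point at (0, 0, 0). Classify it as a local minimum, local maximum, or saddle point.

The Hessian at the origin is H = [[-6, -6, 6], [-6, 6, 2], [6, 2, -2]].
Symmetric row and column elimination reduces H to a congruent diagonal form with pivots -6, 12, 8/3.
So there are 2 positive, 1 negative pivots.
H is indefinite, so the origin is a saddle point.

saddle point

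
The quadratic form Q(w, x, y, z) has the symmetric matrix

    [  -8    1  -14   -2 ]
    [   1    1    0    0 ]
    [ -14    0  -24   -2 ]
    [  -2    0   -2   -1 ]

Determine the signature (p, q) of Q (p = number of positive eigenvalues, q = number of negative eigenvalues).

Applying the same elementary operations to the rows and columns of A produces a congruent diagonal matrix with entries -8, 9/8, -20/9, 0.
Counting signs: 1 positive, 2 negative, 1 zero.

(1, 2)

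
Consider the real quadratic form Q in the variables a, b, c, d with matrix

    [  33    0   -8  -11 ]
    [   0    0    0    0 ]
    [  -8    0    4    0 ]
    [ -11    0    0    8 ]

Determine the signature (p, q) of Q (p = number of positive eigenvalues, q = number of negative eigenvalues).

Applying the same elementary operations to the rows and columns of A produces a congruent diagonal matrix with entries 33, 0, 68/33, 15/17.
So there are 3 positive, 1 zero pivots.

(3, 0)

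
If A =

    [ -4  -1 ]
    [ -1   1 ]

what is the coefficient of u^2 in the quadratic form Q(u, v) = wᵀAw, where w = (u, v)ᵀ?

-4

The coefficient of u^2 is the diagonal entry A[1,1] = -4.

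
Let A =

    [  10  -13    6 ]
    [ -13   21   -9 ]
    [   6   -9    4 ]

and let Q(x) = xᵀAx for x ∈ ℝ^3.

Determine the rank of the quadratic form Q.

3

Symmetric row and column elimination reduces A to a congruent diagonal form with pivots 10, 41/10, 2/41.
That gives 3 positive pivots.
The rank is the number of nonzero pivots: 3.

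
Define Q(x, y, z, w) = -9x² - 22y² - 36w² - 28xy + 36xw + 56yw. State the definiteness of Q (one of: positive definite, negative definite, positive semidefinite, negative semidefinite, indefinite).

negative semidefinite

Write A = [[-9, -14, 0, 18], [-14, -22, 0, 28], [0, 0, 0, 0], [18, 28, 0, -36]].
Applying the same elementary operations to the rows and columns of A produces a congruent diagonal matrix with entries -9, -2/9, 0, 0.
Counting signs: 2 negative, 2 zero.
Hence Q is negative semidefinite.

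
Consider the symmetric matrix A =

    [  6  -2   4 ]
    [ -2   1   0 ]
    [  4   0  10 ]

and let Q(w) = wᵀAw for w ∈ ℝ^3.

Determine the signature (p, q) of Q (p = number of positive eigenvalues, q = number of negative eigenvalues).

(3, 0)

Symmetric row and column elimination reduces A to a congruent diagonal form with pivots 6, 1/3, 2.
So there are 3 positive pivots.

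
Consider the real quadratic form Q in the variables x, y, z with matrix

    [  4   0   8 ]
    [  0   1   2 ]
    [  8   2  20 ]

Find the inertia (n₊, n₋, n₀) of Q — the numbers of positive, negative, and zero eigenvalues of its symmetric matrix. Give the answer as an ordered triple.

(2, 0, 1)

Symmetric row and column elimination reduces A to a congruent diagonal form with pivots 4, 1, 0.
So there are 2 positive, 1 zero pivots.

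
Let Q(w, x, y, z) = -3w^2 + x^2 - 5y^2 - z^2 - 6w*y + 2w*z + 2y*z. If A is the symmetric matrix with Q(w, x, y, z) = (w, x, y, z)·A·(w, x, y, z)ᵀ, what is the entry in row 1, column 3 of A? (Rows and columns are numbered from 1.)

-3

The coefficient of w·y in Q is -6. For a symmetric A this equals A[1,3] + A[3,1] = 2·A[1,3].
So A[1,3] = -6/2 = -3.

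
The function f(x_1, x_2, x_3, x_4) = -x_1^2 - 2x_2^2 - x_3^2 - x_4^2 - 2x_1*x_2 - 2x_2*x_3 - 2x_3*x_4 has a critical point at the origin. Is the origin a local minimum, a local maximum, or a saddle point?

The Hessian at the origin is H = [[-2, -2, 0, 0], [-2, -4, -2, 0], [0, -2, -2, -2], [0, 0, -2, -2]].
H is indefinite, so the origin is a saddle point.

saddle point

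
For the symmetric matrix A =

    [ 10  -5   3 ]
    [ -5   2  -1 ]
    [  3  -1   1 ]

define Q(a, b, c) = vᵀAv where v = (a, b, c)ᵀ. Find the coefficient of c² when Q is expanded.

The coefficient of c² is the diagonal entry A[3,3] = 1.

1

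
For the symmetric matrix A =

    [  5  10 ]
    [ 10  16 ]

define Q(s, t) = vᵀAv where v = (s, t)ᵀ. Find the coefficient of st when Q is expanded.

The coefficient of st is A[1,2] + A[2,1] = 2·10 = 20.

20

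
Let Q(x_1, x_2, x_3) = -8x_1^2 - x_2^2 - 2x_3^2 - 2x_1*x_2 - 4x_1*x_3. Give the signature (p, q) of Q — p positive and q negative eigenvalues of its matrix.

The associated matrix is A = [[-8, -1, -2], [-1, -1, 0], [-2, 0, -2]].
Applying the same elementary operations to the rows and columns of A produces a congruent diagonal matrix with entries -8, -7/8, -10/7.
So there are 3 negative pivots.

(0, 3)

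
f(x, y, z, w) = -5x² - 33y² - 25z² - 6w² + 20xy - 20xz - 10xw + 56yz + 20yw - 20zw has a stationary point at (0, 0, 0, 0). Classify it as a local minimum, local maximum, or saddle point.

local maximum

The Hessian at the origin is H = [[-10, 20, -20, -10], [20, -66, 56, 20], [-20, 56, -50, -20], [-10, 20, -20, -12]].
An LDLᵀ factorisation of H has diagonal entries -10, -26, -2/13, -2.
Counting signs: 4 negative.
H is negative definite, so the origin is a strict local maximum.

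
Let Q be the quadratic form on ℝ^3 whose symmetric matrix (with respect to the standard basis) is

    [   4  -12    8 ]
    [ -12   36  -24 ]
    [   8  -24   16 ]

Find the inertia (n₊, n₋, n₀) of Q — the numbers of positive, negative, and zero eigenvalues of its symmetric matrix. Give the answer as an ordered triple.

Row-reducing A symmetrically gives the diagonal entries 4, 0, 0.
Counting signs: 1 positive, 2 zero.

(1, 0, 2)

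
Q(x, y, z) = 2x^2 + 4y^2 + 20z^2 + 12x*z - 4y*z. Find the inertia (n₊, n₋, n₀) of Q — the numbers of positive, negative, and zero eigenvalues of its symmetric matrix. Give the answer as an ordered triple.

The symmetric matrix is A = [[2, 0, 6], [0, 4, -2], [6, -2, 20]].
Applying the same elementary operations to the rows and columns of A produces a congruent diagonal matrix with entries 2, 4, 1.
That gives 3 positive pivots.

(3, 0, 0)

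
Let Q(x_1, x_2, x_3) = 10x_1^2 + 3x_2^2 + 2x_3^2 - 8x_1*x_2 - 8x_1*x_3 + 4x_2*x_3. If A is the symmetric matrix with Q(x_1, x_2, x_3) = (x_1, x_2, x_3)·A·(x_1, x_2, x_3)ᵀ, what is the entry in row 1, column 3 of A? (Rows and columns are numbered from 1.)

-4

The coefficient of x_1·x_3 in Q is -8. For a symmetric A this equals A[1,3] + A[3,1] = 2·A[1,3].
So A[1,3] = -8/2 = -4.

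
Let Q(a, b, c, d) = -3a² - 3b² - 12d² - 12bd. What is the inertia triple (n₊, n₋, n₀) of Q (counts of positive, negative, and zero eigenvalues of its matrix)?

The associated matrix is A = [[-3, 0, 0, 0], [0, -3, 0, -6], [0, 0, 0, 0], [0, -6, 0, -12]].
Row-reducing A symmetrically gives the diagonal entries -3, -3, 0, 0.
That gives 2 negative, 2 zero pivots.

(0, 2, 2)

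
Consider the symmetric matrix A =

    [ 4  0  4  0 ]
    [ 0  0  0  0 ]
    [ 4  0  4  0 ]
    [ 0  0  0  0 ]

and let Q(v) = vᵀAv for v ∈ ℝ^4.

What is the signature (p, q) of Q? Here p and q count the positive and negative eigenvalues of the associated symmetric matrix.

Symmetric row and column elimination reduces A to a congruent diagonal form with pivots 4, 0, 0, 0.
Counting signs: 1 positive, 3 zero.

(1, 0)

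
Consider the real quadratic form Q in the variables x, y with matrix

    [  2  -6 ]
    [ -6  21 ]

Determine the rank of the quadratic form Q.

Applying the same elementary operations to the rows and columns of A produces a congruent diagonal matrix with entries 2, 3.
That gives 2 positive pivots.
The rank is the number of nonzero pivots: 2.

2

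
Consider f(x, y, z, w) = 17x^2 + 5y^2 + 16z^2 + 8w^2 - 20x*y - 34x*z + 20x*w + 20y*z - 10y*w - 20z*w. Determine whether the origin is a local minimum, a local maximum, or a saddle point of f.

saddle point

The Hessian at the origin is H = [[34, -20, -34, 20], [-20, 10, 20, -10], [-34, 20, 32, -20], [20, -10, -20, 16]].
Row-reducing H symmetrically gives the diagonal entries 34, -30/17, -2, 6.
So there are 2 positive, 2 negative pivots.
H is indefinite, so the origin is a saddle point.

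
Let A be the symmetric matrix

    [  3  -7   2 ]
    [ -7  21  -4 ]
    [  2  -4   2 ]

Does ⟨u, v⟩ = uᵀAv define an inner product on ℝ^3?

yes

Leading principal minors: Δ_1 = 3, Δ_2 = 14, Δ_3 = 8.
All leading principal minors are positive, so by Sylvester's criterion Q is positive definite.
⟨·,·⟩ is an inner product exactly when A is positive definite.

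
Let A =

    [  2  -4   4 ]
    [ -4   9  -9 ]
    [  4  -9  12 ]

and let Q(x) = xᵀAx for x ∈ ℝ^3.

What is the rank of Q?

Congruent diagonalization of A (simultaneous row and column reduction) yields pivots 2, 1, 3.
That gives 3 positive pivots.
The rank is the number of nonzero pivots: 3.

3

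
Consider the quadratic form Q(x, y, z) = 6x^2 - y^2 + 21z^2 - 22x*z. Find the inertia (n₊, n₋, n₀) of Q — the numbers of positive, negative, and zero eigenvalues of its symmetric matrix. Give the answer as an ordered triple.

(2, 1, 0)

Write A = [[6, 0, -11], [0, -1, 0], [-11, 0, 21]].
Row-reducing A symmetrically gives the diagonal entries 6, -1, 5/6.
So there are 2 positive, 1 negative pivots.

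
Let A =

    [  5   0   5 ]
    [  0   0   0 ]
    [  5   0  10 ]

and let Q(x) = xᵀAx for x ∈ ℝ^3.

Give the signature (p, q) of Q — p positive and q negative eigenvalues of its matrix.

Applying the same elementary operations to the rows and columns of A produces a congruent diagonal matrix with entries 5, 0, 5.
Counting signs: 2 positive, 1 zero.

(2, 0)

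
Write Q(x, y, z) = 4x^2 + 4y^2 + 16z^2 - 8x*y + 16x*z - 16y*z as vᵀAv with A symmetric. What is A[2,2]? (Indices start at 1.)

The coefficient of y^2 in Q is 4, and that is exactly A[2,2].

4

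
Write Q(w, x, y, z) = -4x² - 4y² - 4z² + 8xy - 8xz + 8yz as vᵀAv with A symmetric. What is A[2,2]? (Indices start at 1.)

The coefficient of x² in Q is -4, and that is exactly A[2,2].

-4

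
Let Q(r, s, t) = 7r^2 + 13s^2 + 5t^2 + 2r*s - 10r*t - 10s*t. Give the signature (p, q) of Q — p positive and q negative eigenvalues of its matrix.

(2, 0)

Write A = [[7, 1, -5], [1, 13, -5], [-5, -5, 5]].
Row-reducing A symmetrically gives the diagonal entries 7, 90/7, 0.
Counting signs: 2 positive, 1 zero.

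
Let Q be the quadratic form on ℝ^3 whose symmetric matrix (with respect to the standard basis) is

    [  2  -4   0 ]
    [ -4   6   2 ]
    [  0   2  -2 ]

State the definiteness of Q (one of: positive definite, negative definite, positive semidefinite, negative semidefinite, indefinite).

Row-reducing A symmetrically gives the diagonal entries 2, -2, 0.
That gives 1 positive, 1 negative, 1 zero pivots.
Hence Q is indefinite.

indefinite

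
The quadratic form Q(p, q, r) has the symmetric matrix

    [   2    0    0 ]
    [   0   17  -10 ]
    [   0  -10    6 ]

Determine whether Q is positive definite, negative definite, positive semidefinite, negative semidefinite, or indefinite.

Applying the same elementary operations to the rows and columns of A produces a congruent diagonal matrix with entries 2, 17, 2/17.
Counting signs: 3 positive.
Hence Q is positive definite.

positive definite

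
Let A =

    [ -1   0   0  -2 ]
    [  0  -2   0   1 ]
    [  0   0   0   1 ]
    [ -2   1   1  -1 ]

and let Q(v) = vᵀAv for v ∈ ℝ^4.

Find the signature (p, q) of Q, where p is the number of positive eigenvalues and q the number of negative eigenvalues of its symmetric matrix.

By Sylvester's law of inertia any congruent diagonalization of A has 1 positive, 3 negative and 0 zero entries.

(1, 3)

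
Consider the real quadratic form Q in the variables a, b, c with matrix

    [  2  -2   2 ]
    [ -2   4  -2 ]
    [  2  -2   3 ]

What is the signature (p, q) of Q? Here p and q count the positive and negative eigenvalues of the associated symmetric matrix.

Congruent diagonalization of A (simultaneous row and column reduction) yields pivots 2, 2, 1.
So there are 3 positive pivots.

(3, 0)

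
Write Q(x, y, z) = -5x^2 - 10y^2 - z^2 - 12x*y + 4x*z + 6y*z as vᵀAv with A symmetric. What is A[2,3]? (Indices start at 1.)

3

The coefficient of y·z in Q is 6. For a symmetric A this equals A[2,3] + A[3,2] = 2·A[2,3].
So A[2,3] = 6/2 = 3.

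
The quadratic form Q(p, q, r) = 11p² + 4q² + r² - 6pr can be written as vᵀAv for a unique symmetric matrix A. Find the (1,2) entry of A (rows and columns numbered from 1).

The coefficient of p·q in Q is 0. For a symmetric A this equals A[1,2] + A[2,1] = 2·A[1,2].
So A[1,2] = 0/2 = 0.

0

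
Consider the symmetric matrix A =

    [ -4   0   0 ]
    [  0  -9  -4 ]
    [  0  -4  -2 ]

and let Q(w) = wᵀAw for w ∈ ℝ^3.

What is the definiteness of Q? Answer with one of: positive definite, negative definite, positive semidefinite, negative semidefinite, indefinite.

Leading principal minors: Δ_1 = -4, Δ_2 = 36, Δ_3 = -8.
The signs alternate starting with Δ_1 < 0, so by Sylvester's criterion Q is negative definite.

negative definite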